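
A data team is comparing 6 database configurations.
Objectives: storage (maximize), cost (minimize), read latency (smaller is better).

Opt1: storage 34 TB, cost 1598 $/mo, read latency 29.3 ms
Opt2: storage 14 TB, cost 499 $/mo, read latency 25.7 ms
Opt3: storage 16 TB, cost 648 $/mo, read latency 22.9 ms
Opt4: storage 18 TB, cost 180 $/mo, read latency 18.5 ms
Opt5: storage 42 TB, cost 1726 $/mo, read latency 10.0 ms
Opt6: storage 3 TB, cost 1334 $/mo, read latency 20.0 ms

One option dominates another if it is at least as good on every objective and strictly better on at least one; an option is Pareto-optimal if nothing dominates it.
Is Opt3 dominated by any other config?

Yes

Opt4 vs Opt3: storage 18≥16, cost 180≤648, read latency 18.5≤22.9 — Opt4 is at least as good on every objective and strictly better on at least one, so Opt4 dominates Opt3.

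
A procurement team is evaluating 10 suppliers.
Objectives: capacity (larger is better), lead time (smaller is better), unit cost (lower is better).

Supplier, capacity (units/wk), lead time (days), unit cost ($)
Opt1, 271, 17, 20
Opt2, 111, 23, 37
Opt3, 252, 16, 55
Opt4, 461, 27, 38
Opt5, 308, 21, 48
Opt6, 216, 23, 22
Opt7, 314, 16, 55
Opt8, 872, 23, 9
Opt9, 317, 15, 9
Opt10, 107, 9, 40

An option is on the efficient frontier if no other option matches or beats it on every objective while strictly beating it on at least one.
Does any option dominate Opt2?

Opt1 vs Opt2: capacity 271≥111, lead time 17≤23, unit cost 20≤37 — Opt1 is at least as good on every objective and strictly better on at least one, so Opt1 dominates Opt2.

Yes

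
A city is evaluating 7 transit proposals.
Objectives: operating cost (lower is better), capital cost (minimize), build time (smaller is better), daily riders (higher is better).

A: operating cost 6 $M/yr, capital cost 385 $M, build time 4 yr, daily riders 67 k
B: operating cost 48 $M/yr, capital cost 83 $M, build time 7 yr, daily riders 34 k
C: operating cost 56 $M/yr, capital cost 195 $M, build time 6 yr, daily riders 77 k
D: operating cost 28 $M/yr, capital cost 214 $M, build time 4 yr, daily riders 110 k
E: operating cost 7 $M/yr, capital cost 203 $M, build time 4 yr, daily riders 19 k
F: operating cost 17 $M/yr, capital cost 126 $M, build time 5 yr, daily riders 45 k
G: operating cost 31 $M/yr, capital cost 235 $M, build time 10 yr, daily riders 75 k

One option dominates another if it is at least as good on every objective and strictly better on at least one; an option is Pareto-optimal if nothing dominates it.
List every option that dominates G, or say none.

D

D: operating cost 28≤31, capital cost 214≤235, build time 4≤10, daily riders 110≥75 — dominates G.
Others (A, B, C, E, F) are each worse than G on at least one objective.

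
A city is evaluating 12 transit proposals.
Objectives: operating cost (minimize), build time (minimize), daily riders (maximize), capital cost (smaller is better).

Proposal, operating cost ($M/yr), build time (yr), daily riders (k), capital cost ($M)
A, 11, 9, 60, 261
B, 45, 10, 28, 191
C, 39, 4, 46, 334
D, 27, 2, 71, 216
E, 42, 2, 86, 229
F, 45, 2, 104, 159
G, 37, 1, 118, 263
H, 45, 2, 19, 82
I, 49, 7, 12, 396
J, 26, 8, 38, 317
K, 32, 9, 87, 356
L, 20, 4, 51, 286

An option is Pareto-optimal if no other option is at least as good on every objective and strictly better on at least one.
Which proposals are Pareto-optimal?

A: not dominated (best operating cost).
B: dominated by F (operating cost 45≤45, build time 2≤10, daily riders 104≥28, capital cost 159≤191).
C: dominated by D (operating cost 27≤39, build time 2≤4, daily riders 71≥46, capital cost 216≤334).
D: not dominated.
E: not dominated.
F: not dominated.
G: not dominated (best build time).
H: not dominated (best capital cost).
I: dominated by C (operating cost 39≤49, build time 4≤7, daily riders 46≥12, capital cost 334≤396).
J: dominated by L (operating cost 20≤26, build time 4≤8, daily riders 51≥38, capital cost 286≤317).
K: not dominated.
L: not dominated.

A, D, E, F, G, H, K, L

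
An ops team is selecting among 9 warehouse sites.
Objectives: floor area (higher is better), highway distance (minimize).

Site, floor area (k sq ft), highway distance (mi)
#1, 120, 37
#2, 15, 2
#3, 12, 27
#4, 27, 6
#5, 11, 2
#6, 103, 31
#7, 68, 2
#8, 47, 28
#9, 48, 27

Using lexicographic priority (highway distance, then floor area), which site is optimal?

#7

First minimize highway distance: best is 2, kept {#2, #5, #7}.
Then maximize floor area: best is 68, kept {#7}.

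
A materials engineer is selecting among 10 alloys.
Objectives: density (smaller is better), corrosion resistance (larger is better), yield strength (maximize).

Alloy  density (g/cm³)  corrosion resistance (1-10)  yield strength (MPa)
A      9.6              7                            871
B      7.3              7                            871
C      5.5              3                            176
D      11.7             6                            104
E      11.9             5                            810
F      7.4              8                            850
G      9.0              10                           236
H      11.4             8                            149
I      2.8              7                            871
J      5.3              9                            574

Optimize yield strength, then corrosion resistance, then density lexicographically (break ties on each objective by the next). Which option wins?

First maximize yield strength: best is 871, kept {A, B, I}.
Then maximize corrosion resistance: best is 7, kept {A, B, I}.
Then minimize density: best is 2.8, kept {I}.

I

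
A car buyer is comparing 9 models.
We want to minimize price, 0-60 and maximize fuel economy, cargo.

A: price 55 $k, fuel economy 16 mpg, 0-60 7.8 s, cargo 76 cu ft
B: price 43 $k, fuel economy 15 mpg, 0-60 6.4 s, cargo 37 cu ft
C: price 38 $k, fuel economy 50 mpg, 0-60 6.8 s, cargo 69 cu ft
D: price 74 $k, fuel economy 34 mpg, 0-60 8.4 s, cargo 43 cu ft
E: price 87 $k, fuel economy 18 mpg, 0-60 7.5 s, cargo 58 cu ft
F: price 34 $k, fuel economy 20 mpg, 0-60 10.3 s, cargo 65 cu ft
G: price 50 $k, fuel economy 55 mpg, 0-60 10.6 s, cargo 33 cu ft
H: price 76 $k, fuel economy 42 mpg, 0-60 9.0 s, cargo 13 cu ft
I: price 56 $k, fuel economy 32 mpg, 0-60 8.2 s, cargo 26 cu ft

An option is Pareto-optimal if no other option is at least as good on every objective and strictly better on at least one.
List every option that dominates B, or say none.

A: worse on price (55 vs 43).
C: worse on 0-60 (6.8 vs 6.4).
D: worse on price (74 vs 43).
E: worse on price (87 vs 43).
F: worse on 0-60 (10.3 vs 6.4).
G: worse on price (50 vs 43).
H: worse on price (76 vs 43).
I: worse on price (56 vs 43).
No option dominates B.

none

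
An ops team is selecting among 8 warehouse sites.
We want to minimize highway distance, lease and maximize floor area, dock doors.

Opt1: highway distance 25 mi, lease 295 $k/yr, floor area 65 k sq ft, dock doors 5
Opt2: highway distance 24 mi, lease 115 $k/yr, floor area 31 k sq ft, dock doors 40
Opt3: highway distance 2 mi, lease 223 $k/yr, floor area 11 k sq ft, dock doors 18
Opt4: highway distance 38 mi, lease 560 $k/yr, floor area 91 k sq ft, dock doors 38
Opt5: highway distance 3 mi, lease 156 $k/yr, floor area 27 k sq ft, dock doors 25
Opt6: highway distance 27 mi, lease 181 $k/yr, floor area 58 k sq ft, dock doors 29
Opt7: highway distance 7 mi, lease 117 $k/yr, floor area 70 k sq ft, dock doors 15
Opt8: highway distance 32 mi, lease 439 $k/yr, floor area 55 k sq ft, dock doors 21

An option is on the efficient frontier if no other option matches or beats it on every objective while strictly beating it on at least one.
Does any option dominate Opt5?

Opt1: worse on highway distance (25 vs 3).
Opt2: worse on highway distance (24 vs 3).
Opt3: worse on lease (223 vs 156).
Opt4: worse on highway distance (38 vs 3).
Opt6: worse on highway distance (27 vs 3).
Opt7: worse on highway distance (7 vs 3).
Opt8: worse on highway distance (32 vs 3).
No option is at least as good as Opt5 on every objective and strictly better on one.

No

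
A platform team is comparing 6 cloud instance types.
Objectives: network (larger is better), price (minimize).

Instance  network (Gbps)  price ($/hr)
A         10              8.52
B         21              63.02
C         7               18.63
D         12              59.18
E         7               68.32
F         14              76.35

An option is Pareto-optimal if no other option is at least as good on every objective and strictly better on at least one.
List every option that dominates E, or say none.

A: network 10≥7, price 8.52≤68.32 — dominates E.
B: network 21≥7, price 63.02≤68.32 — dominates E.
C: network 7≥7, price 18.63≤68.32 — dominates E.
D: network 12≥7, price 59.18≤68.32 — dominates E.
Others (F) are each worse than E on at least one objective.

A, B, C, D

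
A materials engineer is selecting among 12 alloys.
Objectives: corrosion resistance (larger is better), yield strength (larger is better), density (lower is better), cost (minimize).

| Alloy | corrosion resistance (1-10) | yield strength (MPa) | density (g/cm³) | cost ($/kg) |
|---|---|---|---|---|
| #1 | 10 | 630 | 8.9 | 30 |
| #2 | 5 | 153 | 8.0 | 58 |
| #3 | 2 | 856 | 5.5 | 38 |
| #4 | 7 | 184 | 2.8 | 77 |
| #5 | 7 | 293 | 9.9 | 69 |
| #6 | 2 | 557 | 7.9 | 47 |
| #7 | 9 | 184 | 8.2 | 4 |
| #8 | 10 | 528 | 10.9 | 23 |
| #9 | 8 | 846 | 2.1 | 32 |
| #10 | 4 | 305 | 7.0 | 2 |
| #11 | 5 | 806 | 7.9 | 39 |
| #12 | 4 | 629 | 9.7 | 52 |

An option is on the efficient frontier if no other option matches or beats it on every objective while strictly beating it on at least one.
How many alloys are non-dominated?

#1: not dominated.
#2: dominated by #9 (corrosion resistance 8≥5, yield strength 846≥153, density 2.1≤8.0, cost 32≤58).
#3: not dominated (best yield strength).
#4: dominated by #9 (corrosion resistance 8≥7, yield strength 846≥184, density 2.1≤2.8, cost 32≤77).
#5: dominated by #1 (corrosion resistance 10≥7, yield strength 630≥293, density 8.9≤9.9, cost 30≤69).
#6: dominated by #3 (corrosion resistance 2≥2, yield strength 856≥557, density 5.5≤7.9, cost 38≤47).
#7: not dominated.
#8: not dominated.
#9: not dominated (best density).
#10: not dominated (best cost).
#11: dominated by #9 (corrosion resistance 8≥5, yield strength 846≥806, density 2.1≤7.9, cost 32≤39).
#12: dominated by #1 (corrosion resistance 10≥4, yield strength 630≥629, density 8.9≤9.7, cost 30≤52).
Pareto-optimal: #1, #3, #7, #8, #9, #10 → 6.

6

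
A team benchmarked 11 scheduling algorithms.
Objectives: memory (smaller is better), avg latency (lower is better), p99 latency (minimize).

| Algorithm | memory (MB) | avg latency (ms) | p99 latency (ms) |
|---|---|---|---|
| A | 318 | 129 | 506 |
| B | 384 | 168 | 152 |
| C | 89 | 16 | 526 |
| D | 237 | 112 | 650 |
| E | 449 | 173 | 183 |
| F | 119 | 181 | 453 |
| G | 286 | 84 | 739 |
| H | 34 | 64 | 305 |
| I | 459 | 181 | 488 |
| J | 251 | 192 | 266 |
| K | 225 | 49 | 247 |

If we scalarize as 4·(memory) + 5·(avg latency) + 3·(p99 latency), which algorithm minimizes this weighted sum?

H

A: 4·318 + 5·129 + 3·506 = 3435
B: 4·384 + 5·168 + 3·152 = 2832
C: 4·89 + 5·16 + 3·526 = 2014
D: 4·237 + 5·112 + 3·650 = 3458
E: 4·449 + 5·173 + 3·183 = 3210
F: 4·119 + 5·181 + 3·453 = 2740
G: 4·286 + 5·84 + 3·739 = 3781
H: 4·34 + 5·64 + 3·305 = 1371
I: 4·459 + 5·181 + 3·488 = 4205
J: 4·251 + 5·192 + 3·266 = 2762
K: 4·225 + 5·49 + 3·247 = 1886
Lowest: H at 1371.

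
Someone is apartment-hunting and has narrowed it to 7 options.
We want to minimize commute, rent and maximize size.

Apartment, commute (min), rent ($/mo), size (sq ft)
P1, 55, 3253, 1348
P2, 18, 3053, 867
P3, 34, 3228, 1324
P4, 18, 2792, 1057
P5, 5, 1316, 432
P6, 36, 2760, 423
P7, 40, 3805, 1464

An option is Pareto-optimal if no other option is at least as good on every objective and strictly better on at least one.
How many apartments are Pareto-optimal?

5

P1: not dominated.
P2: dominated by P4 (commute 18≤18, rent 2792≤3053, size 1057≥867).
P3: not dominated.
P4: not dominated.
P5: not dominated (best commute).
P6: dominated by P5 (commute 5≤36, rent 1316≤2760, size 432≥423).
P7: not dominated (best size).
Pareto-optimal: P1, P3, P4, P5, P7 → 5.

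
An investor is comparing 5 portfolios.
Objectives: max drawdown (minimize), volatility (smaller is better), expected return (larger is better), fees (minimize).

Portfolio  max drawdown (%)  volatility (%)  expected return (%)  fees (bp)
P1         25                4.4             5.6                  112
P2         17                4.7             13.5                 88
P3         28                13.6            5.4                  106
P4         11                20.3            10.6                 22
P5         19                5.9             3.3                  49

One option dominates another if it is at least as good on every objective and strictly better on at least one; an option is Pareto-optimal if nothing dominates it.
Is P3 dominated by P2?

P2 vs P3: max drawdown 17≤28, volatility 4.7≤13.6, expected return 13.5≥5.4, fees 88≤106 — P2 is at least as good on every objective with at least one strict improvement.

Yes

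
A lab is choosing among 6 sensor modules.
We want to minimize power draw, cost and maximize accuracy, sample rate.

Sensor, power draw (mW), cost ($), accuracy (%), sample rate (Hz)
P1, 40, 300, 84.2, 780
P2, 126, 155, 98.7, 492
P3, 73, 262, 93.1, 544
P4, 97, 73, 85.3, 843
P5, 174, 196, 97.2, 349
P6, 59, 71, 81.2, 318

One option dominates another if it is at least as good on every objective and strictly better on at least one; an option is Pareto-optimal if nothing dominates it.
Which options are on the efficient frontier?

P1, P2, P3, P4, P6

P1: not dominated (best power draw).
P2: not dominated (best accuracy).
P3: not dominated.
P4: not dominated (best sample rate).
P5: dominated by P2 (power draw 126≤174, cost 155≤196, accuracy 98.7≥97.2, sample rate 492≥349).
P6: not dominated (best cost).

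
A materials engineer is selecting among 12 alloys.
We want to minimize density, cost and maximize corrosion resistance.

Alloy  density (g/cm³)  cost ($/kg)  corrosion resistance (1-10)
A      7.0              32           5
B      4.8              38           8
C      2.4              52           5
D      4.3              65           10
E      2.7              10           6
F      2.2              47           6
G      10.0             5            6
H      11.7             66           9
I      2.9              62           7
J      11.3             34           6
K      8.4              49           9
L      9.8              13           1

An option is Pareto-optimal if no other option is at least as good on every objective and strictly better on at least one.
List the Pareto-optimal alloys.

B, D, E, F, G, I, K

A: dominated by E (density 2.7≤7.0, cost 10≤32, corrosion resistance 6≥5).
B: not dominated.
C: dominated by F (density 2.2≤2.4, cost 47≤52, corrosion resistance 6≥5).
D: not dominated (best corrosion resistance).
E: not dominated.
F: not dominated (best density).
G: not dominated (best cost).
H: dominated by D (density 4.3≤11.7, cost 65≤66, corrosion resistance 10≥9).
I: not dominated.
J: dominated by E (density 2.7≤11.3, cost 10≤34, corrosion resistance 6≥6).
K: not dominated.
L: dominated by E (density 2.7≤9.8, cost 10≤13, corrosion resistance 6≥1).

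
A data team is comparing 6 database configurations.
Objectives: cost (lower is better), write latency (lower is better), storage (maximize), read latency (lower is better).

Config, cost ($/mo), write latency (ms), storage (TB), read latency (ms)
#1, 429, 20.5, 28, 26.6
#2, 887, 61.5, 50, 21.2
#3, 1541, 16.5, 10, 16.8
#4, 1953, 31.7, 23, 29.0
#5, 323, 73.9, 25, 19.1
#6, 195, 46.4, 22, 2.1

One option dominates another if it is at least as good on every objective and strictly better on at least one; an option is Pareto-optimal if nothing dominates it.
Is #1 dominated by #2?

#2 vs #1: #2 is worse on cost (887 vs 429), so it does not dominate #1.

No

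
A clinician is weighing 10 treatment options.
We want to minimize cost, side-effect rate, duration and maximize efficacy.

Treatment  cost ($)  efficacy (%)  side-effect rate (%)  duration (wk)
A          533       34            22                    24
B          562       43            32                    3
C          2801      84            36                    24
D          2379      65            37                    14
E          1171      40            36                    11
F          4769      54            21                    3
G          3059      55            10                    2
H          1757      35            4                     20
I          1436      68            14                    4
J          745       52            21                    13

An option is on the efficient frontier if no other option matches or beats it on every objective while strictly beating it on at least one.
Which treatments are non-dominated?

A: not dominated (best cost).
B: not dominated.
C: not dominated (best efficacy).
D: dominated by I (cost 1436≤2379, efficacy 68≥65, side-effect rate 14≤37, duration 4≤14).
E: dominated by B (cost 562≤1171, efficacy 43≥40, side-effect rate 32≤36, duration 3≤11).
F: dominated by G (cost 3059≤4769, efficacy 55≥54, side-effect rate 10≤21, duration 2≤3).
G: not dominated (best duration).
H: not dominated (best side-effect rate).
I: not dominated.
J: not dominated.

A, B, C, G, H, I, J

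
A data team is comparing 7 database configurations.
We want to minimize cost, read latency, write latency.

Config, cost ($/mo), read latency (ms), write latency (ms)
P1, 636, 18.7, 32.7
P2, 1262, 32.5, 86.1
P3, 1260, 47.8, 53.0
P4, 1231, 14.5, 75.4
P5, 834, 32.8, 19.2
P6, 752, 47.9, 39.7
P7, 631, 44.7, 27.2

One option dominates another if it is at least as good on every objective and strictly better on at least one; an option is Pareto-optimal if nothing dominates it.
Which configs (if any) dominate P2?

P1: cost 636≤1262, read latency 18.7≤32.5, write latency 32.7≤86.1 — dominates P2.
P4: cost 1231≤1262, read latency 14.5≤32.5, write latency 75.4≤86.1 — dominates P2.
Others (P3, P5, P6, P7) are each worse than P2 on at least one objective.

P1, P4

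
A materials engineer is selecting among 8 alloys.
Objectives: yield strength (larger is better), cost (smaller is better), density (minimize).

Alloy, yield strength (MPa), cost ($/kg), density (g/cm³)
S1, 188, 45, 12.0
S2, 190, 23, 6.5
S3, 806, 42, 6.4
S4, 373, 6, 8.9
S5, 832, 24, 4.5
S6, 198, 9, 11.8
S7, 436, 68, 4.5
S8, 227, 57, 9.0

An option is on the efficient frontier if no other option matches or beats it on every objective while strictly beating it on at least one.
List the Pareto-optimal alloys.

S1: dominated by S2 (yield strength 190≥188, cost 23≤45, density 6.5≤12.0).
S2: not dominated.
S3: dominated by S5 (yield strength 832≥806, cost 24≤42, density 4.5≤6.4).
S4: not dominated (best cost).
S5: not dominated (best yield strength).
S6: dominated by S4 (yield strength 373≥198, cost 6≤9, density 8.9≤11.8).
S7: dominated by S5 (yield strength 832≥436, cost 24≤68, density 4.5≤4.5).
S8: dominated by S3 (yield strength 806≥227, cost 42≤57, density 6.4≤9.0).

S2, S4, S5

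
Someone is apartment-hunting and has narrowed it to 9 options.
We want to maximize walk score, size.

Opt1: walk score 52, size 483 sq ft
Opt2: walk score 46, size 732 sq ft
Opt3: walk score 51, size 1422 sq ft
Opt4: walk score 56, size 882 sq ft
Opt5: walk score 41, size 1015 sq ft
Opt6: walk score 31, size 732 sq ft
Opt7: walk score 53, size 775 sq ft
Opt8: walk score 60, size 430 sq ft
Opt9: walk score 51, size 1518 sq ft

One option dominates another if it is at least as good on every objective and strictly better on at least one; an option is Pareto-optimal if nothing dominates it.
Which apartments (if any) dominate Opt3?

Opt9

Opt9: walk score 51≥51, size 1518≥1422 — dominates Opt3.
Others (Opt1, Opt2, Opt4, Opt5, Opt6, Opt7, Opt8) are each worse than Opt3 on at least one objective.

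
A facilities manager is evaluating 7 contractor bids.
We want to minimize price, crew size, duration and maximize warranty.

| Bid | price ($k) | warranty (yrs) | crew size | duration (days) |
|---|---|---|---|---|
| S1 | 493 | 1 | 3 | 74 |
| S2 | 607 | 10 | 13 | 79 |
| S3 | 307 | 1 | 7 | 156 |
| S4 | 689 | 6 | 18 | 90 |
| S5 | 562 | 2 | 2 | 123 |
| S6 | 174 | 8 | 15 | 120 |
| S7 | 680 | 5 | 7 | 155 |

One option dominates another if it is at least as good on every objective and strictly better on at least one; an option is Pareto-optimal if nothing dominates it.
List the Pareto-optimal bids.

S1: not dominated (best duration).
S2: not dominated (best warranty).
S3: not dominated.
S4: dominated by S2 (price 607≤689, warranty 10≥6, crew size 13≤18, duration 79≤90).
S5: not dominated (best crew size).
S6: not dominated (best price).
S7: not dominated.

S1, S2, S3, S5, S6, S7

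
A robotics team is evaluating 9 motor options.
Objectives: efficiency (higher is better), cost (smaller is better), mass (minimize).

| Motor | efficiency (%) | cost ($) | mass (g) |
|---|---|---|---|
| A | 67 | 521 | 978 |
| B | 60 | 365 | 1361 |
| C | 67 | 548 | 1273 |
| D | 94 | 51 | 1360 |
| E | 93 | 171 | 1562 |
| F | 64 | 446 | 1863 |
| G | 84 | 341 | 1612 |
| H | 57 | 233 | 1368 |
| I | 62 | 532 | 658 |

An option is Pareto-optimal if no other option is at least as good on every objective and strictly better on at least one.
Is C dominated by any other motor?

Yes

A vs C: efficiency 67≥67, cost 521≤548, mass 978≤1273 — A is at least as good on every objective and strictly better on at least one, so A dominates C.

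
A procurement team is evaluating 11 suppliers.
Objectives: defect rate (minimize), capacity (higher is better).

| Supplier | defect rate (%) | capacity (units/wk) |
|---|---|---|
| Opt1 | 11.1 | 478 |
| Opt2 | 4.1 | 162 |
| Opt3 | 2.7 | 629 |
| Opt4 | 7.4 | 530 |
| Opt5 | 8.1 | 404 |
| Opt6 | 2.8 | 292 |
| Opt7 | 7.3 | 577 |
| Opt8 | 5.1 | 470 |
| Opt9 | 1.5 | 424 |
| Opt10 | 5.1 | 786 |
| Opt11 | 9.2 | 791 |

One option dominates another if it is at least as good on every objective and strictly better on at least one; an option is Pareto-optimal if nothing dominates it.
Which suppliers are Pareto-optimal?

Opt1: dominated by Opt3 (defect rate 2.7≤11.1, capacity 629≥478).
Opt2: dominated by Opt3 (defect rate 2.7≤4.1, capacity 629≥162).
Opt3: not dominated.
Opt4: dominated by Opt3 (defect rate 2.7≤7.4, capacity 629≥530).
Opt5: dominated by Opt3 (defect rate 2.7≤8.1, capacity 629≥404).
Opt6: dominated by Opt3 (defect rate 2.7≤2.8, capacity 629≥292).
Opt7: dominated by Opt3 (defect rate 2.7≤7.3, capacity 629≥577).
Opt8: dominated by Opt3 (defect rate 2.7≤5.1, capacity 629≥470).
Opt9: not dominated (best defect rate).
Opt10: not dominated.
Opt11: not dominated (best capacity).

Opt3, Opt9, Opt10, Opt11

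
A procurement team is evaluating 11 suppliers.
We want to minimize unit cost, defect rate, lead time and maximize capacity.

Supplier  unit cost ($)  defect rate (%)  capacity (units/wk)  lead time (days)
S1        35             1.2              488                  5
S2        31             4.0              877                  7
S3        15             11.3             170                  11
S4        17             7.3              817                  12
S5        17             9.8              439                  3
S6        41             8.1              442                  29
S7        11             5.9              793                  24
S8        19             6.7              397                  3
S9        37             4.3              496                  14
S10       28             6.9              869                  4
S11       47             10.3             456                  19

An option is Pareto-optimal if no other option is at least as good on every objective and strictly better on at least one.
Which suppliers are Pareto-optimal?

S1, S2, S3, S4, S5, S7, S8, S10

S1: not dominated (best defect rate).
S2: not dominated (best capacity).
S3: not dominated.
S4: not dominated.
S5: not dominated.
S6: dominated by S1 (unit cost 35≤41, defect rate 1.2≤8.1, capacity 488≥442, lead time 5≤29).
S7: not dominated (best unit cost).
S8: not dominated.
S9: dominated by S2 (unit cost 31≤37, defect rate 4.0≤4.3, capacity 877≥496, lead time 7≤14).
S10: not dominated.
S11: dominated by S1 (unit cost 35≤47, defect rate 1.2≤10.3, capacity 488≥456, lead time 5≤19).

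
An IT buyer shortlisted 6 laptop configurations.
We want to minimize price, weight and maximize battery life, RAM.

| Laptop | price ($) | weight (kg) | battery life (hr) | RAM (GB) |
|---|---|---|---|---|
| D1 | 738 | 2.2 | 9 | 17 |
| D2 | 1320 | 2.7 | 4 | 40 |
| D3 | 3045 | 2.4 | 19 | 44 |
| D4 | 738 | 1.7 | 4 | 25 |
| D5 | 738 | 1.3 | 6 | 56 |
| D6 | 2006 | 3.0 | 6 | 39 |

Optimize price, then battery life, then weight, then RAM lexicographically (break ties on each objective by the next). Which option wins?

D1

First minimize price: best is 738, kept {D1, D4, D5}.
Then maximize battery life: best is 9, kept {D1}.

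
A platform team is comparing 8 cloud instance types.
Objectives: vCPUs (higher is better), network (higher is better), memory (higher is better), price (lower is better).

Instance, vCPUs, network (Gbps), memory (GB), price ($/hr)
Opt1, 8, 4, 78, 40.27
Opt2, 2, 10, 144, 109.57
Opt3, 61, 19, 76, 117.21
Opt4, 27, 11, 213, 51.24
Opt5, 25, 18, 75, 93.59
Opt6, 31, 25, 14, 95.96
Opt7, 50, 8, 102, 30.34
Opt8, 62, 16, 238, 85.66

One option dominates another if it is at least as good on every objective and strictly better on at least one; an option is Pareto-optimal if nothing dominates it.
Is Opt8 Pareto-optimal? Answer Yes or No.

Yes

Opt1: worse on vCPUs (8 vs 62).
Opt2: worse on vCPUs (2 vs 62).
Opt3: worse on vCPUs (61 vs 62).
Opt4: worse on vCPUs (27 vs 62).
Opt5: worse on vCPUs (25 vs 62).
Opt6: worse on vCPUs (31 vs 62).
Opt7: worse on vCPUs (50 vs 62).
No option is at least as good as Opt8 on every objective and strictly better on one.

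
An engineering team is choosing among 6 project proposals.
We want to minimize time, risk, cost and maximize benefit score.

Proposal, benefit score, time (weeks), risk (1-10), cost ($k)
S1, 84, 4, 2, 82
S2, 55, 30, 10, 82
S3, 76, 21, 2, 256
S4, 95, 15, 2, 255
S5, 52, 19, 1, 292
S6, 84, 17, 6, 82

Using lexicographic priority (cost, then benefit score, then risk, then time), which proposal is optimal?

S1

First minimize cost: best is 82, kept {S1, S2, S6}.
Then maximize benefit score: best is 84, kept {S1, S6}.
Then minimize risk: best is 2, kept {S1}.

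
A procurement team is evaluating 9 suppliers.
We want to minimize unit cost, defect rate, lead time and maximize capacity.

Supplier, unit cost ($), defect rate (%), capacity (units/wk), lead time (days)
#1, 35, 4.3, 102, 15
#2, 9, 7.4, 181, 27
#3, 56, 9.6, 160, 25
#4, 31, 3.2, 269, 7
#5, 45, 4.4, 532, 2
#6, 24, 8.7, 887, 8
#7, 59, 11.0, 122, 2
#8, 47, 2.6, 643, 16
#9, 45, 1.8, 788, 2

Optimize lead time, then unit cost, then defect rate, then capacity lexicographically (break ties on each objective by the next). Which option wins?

#9

First minimize lead time: best is 2, kept {#5, #7, #9}.
Then minimize unit cost: best is 45, kept {#5, #9}.
Then minimize defect rate: best is 1.8, kept {#9}.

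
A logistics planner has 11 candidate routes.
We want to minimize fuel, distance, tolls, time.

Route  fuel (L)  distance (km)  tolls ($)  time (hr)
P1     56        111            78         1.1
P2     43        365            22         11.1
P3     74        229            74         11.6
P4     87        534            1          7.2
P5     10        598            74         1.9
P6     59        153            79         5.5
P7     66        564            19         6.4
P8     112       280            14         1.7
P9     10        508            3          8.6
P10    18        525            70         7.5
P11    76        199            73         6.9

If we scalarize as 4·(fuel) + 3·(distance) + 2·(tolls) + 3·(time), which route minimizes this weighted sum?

P1: 4·56 + 3·111 + 2·78 + 3·1.1 = 716.3
P2: 4·43 + 3·365 + 2·22 + 3·11.1 = 1344.3
P3: 4·74 + 3·229 + 2·74 + 3·11.6 = 1165.8
P4: 4·87 + 3·534 + 2·1 + 3·7.2 = 1973.6
P5: 4·10 + 3·598 + 2·74 + 3·1.9 = 1987.7
P6: 4·59 + 3·153 + 2·79 + 3·5.5 = 869.5
P7: 4·66 + 3·564 + 2·19 + 3·6.4 = 2013.2
P8: 4·112 + 3·280 + 2·14 + 3·1.7 = 1321.1
P9: 4·10 + 3·508 + 2·3 + 3·8.6 = 1595.8
P10: 4·18 + 3·525 + 2·70 + 3·7.5 = 1809.5
P11: 4·76 + 3·199 + 2·73 + 3·6.9 = 1067.7
Lowest: P1 at 716.3.

P1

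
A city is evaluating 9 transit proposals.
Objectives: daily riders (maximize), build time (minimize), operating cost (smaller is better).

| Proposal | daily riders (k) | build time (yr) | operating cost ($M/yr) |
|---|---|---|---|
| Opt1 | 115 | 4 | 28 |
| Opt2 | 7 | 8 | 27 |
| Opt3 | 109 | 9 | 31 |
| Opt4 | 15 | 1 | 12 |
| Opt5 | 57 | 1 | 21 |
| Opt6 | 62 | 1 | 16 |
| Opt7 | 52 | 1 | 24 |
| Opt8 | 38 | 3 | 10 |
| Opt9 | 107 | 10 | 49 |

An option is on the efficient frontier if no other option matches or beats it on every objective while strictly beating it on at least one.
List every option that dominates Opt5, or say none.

Opt6: daily riders 62≥57, build time 1≤1, operating cost 16≤21 — dominates Opt5.
Others (Opt1, Opt2, Opt3, Opt4, Opt7, Opt8, Opt9) are each worse than Opt5 on at least one objective.

Opt6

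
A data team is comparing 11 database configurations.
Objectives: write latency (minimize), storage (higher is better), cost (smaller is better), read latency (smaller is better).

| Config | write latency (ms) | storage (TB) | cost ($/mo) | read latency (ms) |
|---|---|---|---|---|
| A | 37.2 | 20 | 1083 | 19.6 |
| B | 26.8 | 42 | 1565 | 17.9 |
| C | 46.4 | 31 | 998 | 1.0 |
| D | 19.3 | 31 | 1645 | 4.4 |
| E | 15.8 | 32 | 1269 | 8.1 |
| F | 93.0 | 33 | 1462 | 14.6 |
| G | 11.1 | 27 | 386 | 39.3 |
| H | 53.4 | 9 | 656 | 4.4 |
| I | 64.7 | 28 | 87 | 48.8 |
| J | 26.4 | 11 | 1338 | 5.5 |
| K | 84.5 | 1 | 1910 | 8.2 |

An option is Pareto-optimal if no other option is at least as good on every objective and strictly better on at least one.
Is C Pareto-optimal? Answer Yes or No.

Yes

A: worse on storage (20 vs 31).
B: worse on cost (1565 vs 998).
D: worse on cost (1645 vs 998).
E: worse on cost (1269 vs 998).
F: worse on write latency (93.0 vs 46.4).
G: worse on storage (27 vs 31).
H: worse on write latency (53.4 vs 46.4).
I: worse on write latency (64.7 vs 46.4).
J: worse on storage (11 vs 31).
K: worse on write latency (84.5 vs 46.4).
No option is at least as good as C on every objective and strictly better on one.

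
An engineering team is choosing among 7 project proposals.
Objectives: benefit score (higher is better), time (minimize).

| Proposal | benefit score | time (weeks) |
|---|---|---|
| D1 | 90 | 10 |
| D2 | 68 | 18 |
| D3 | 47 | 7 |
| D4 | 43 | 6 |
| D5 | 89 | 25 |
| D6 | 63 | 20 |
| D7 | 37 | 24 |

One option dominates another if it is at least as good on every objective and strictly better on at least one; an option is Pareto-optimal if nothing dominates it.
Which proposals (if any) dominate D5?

D1: benefit score 90≥89, time 10≤25 — dominates D5.
Others (D2, D3, D4, D6, D7) are each worse than D5 on at least one objective.

D1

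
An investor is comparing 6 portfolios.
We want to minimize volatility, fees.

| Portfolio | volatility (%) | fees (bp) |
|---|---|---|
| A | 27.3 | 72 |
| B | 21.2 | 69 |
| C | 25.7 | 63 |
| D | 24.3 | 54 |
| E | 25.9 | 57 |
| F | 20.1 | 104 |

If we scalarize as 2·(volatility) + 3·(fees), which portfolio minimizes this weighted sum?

D

A: 2·27.3 + 3·72 = 270.6
B: 2·21.2 + 3·69 = 249.4
C: 2·25.7 + 3·63 = 240.4
D: 2·24.3 + 3·54 = 210.6
E: 2·25.9 + 3·57 = 222.8
F: 2·20.1 + 3·104 = 352.2
Lowest: D at 210.6.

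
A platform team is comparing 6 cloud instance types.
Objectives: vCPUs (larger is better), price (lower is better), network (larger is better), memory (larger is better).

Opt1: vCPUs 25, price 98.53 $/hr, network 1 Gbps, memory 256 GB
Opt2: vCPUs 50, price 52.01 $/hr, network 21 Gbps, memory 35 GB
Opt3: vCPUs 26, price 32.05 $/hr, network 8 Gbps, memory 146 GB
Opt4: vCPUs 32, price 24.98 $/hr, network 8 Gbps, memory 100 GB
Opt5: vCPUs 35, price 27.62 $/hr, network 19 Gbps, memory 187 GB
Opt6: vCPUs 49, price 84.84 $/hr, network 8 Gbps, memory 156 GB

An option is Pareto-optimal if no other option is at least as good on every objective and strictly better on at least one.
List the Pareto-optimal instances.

Opt1: not dominated (best memory).
Opt2: not dominated (best vCPUs).
Opt3: dominated by Opt5 (vCPUs 35≥26, price 27.62≤32.05, network 19≥8, memory 187≥146).
Opt4: not dominated (best price).
Opt5: not dominated.
Opt6: not dominated.

Opt1, Opt2, Opt4, Opt5, Opt6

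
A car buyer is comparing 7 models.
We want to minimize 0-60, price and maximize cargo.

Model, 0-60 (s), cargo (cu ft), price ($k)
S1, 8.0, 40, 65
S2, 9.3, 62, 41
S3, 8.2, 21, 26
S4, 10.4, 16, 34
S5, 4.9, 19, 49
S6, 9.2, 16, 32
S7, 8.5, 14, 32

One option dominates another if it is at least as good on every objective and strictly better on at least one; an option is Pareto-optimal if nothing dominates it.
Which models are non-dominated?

S1: not dominated.
S2: not dominated (best cargo).
S3: not dominated (best price).
S4: dominated by S3 (0-60 8.2≤10.4, cargo 21≥16, price 26≤34).
S5: not dominated (best 0-60).
S6: dominated by S3 (0-60 8.2≤9.2, cargo 21≥16, price 26≤32).
S7: dominated by S3 (0-60 8.2≤8.5, cargo 21≥14, price 26≤32).

S1, S2, S3, S5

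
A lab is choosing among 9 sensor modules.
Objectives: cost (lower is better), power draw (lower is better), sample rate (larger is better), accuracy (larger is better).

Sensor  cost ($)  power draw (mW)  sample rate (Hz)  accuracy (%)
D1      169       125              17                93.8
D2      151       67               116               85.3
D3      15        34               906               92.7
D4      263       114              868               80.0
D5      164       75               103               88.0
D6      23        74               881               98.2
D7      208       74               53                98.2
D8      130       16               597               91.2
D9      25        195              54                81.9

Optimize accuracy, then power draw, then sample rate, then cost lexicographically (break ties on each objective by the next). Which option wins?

First maximize accuracy: best is 98.2, kept {D6, D7}.
Then minimize power draw: best is 74, kept {D6, D7}.
Then maximize sample rate: best is 881, kept {D6}.

D6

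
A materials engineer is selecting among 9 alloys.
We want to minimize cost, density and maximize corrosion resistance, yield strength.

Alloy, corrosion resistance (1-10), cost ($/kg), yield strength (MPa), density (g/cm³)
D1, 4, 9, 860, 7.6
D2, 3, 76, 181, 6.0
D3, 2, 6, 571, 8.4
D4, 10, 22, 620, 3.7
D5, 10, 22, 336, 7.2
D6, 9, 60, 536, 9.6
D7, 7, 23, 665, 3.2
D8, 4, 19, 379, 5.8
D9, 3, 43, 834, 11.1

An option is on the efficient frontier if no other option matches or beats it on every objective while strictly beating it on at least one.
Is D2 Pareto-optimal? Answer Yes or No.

No

D4 vs D2: corrosion resistance 10≥3, cost 22≤76, yield strength 620≥181, density 3.7≤6.0 — D4 is at least as good on every objective and strictly better on at least one, so D4 dominates D2.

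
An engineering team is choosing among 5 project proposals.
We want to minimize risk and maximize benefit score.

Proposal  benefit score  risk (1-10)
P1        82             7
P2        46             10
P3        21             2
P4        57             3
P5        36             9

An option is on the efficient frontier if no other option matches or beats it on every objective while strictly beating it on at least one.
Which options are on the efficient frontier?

P1, P3, P4

P1: not dominated (best benefit score).
P2: dominated by P1 (benefit score 82≥46, risk 7≤10).
P3: not dominated (best risk).
P4: not dominated.
P5: dominated by P1 (benefit score 82≥36, risk 7≤9).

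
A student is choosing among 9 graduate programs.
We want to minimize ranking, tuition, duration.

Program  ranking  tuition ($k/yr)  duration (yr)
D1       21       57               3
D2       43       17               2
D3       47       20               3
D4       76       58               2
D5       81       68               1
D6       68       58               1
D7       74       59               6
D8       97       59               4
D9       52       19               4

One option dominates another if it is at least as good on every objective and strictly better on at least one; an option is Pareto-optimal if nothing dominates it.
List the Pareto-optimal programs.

D1, D2, D6

D1: not dominated (best ranking).
D2: not dominated (best tuition).
D3: dominated by D2 (ranking 43≤47, tuition 17≤20, duration 2≤3).
D4: dominated by D2 (ranking 43≤76, tuition 17≤58, duration 2≤2).
D5: dominated by D6 (ranking 68≤81, tuition 58≤68, duration 1≤1).
D6: not dominated.
D7: dominated by D1 (ranking 21≤74, tuition 57≤59, duration 3≤6).
D8: dominated by D1 (ranking 21≤97, tuition 57≤59, duration 3≤4).
D9: dominated by D2 (ranking 43≤52, tuition 17≤19, duration 2≤4).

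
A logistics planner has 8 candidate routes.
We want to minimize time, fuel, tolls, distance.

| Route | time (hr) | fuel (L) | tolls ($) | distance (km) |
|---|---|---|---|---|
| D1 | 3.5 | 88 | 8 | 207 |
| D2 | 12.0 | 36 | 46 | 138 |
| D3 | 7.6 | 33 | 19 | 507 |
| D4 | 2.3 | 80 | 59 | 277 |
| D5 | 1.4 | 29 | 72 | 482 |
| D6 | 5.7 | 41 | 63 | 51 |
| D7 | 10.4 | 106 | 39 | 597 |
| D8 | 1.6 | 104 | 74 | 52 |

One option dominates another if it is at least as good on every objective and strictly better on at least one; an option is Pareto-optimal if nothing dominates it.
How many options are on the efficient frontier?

7

D1: not dominated (best tolls).
D2: not dominated.
D3: not dominated.
D4: not dominated.
D5: not dominated (best time).
D6: not dominated (best distance).
D7: dominated by D1 (time 3.5≤10.4, fuel 88≤106, tolls 8≤39, distance 207≤597).
D8: not dominated.
Pareto-optimal: D1, D2, D3, D4, D5, D6, D8 → 7.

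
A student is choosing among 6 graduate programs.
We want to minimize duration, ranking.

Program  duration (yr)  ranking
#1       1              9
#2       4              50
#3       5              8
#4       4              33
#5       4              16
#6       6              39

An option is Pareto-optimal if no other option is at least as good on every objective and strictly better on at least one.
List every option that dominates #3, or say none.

#1: worse on ranking (9 vs 8).
#2: worse on ranking (50 vs 8).
#4: worse on ranking (33 vs 8).
#5: worse on ranking (16 vs 8).
#6: worse on duration (6 vs 5).
No option dominates #3.

none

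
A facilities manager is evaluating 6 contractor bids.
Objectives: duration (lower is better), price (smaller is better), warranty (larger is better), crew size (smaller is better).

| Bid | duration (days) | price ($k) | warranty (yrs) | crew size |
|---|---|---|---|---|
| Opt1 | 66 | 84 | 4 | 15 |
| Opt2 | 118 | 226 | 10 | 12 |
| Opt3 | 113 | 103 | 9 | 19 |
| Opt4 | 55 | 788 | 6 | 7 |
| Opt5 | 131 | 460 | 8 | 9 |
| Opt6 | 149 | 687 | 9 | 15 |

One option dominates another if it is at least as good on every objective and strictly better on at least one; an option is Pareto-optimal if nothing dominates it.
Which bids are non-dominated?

Opt1: not dominated (best price).
Opt2: not dominated (best warranty).
Opt3: not dominated.
Opt4: not dominated (best duration).
Opt5: not dominated.
Opt6: dominated by Opt2 (duration 118≤149, price 226≤687, warranty 10≥9, crew size 12≤15).

Opt1, Opt2, Opt3, Opt4, Opt5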